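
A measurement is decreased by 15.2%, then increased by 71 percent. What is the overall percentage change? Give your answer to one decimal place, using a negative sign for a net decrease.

The combined multiplier is 0.848 × 1.71 = 1.45008.
That corresponds to an increase of 45.0%.

45.0%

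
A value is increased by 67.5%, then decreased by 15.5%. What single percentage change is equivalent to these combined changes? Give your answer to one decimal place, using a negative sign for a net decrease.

41.5%

The combined multiplier is 1.675 × 0.845 = 1.415375.
That corresponds to an increase of 41.5%.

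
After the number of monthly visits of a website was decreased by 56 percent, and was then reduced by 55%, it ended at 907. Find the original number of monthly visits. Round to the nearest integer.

Undoing the 55% decrease: 907 ÷ 0.45 ≈ 2015.555556.
Undoing the 56% decrease: 2015.555556 ÷ 0.44 ≈ 4,581.

4,581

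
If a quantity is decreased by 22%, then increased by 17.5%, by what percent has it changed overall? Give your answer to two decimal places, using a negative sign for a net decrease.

A 22% decrease multiplies by 0.78.
Then a 17.5% increase: 0.78 × 1.175 = 0.9165.
Overall factor 0.9165, i.e. -8.35%.

-8.35%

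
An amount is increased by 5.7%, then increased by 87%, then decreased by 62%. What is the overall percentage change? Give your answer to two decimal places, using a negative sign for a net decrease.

-24.89%

A 5.7% increase multiplies by 1.057.
Then an 87% increase: 1.057 × 1.87 = 1.97659.
Then a 62% decrease: 1.97659 × 0.38 = 0.7511042.
Overall factor 0.7511042, i.e. -24.89%.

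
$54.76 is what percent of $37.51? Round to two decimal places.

145.99%

$54.76 ÷ $37.51 ≈ 145.99%.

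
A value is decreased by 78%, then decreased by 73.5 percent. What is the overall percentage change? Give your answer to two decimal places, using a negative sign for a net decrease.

-94.17%

A 78% decrease multiplies by 0.22.
Then a 73.5% decrease: 0.22 × 0.265 = 0.0583.
Overall factor 0.0583, i.e. -94.17%.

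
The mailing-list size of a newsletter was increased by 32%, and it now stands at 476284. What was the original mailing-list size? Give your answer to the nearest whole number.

360821

The overall multiplier applied was 1.32.
So the original mailing-list size was 476284 ÷ 1.32 ≈ 360821.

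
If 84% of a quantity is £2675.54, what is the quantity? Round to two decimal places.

£3185.17

£2675.54 ÷ 0.84 ≈ £3185.17.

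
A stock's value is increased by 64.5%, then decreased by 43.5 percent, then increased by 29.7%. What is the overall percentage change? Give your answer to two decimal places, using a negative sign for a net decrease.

The combined multiplier is 1.645 × 0.565 × 1.297 = 1.205464225.
That corresponds to an increase of 20.55%.

20.55%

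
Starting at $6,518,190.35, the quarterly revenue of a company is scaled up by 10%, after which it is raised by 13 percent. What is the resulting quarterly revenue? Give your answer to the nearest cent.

$8,102,110.61

10% increase: $6,518,190.35 × 1.1 = $7170009.385.
13% increase: $7170009.385 × 1.13 = $8102110.60505 ≈ $8,102,110.61.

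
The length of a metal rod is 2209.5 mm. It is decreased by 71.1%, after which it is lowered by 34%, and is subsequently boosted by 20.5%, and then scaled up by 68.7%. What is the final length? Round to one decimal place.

856.7 mm

Each change multiplies by a factor: 0.289 × 0.66 × 1.205 × 1.687 = 0.3877429479.
2209.5 × 0.3877429479 = 856.71804338505 ≈ 856.7.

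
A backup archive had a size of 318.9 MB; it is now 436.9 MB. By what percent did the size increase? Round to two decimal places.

37.00%

Change: 436.9 − 318.9 = 118.0.
Relative to the original: 118.0 ÷ 318.9 ≈ 37.00%.
So the size increased by 37.00%.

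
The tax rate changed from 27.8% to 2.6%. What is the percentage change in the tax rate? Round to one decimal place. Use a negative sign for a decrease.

The change is 2.6 − 27.8 = -25.2 percentage points.
Relative to the original 27.8%, that is -25.2 ÷ 27.8 ≈ -90.6%.

-90.6%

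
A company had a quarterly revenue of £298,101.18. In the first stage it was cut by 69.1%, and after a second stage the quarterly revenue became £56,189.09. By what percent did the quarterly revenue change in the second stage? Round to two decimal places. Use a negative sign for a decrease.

-39.00%

After the first stage: £298,101.18 × 0.309 = £92113.26462.
Second-stage multiplier: £56,189.09 ÷ £92113.26462 ≈ 0.61.
That is a change of -39.00%.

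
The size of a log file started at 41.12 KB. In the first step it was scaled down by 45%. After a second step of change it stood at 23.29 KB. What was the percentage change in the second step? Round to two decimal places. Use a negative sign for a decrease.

2.98%

After the first step: 41.12 × 0.55 = 22.616.
Second-step multiplier: 23.29 ÷ 22.616 ≈ 1.029802.
That is a change of 2.98%.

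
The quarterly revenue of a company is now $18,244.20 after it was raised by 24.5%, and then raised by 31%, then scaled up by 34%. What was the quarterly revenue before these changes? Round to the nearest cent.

Undoing the 34% increase: $18,244.20 ÷ 1.34 ≈ $13615.074627.
Undoing the 31% increase: $13615.074627 ÷ 1.31 ≈ $10393.186738.
Undoing the 24.5% increase: $10393.186738 ÷ 1.245 ≈ $8,347.94.

$8,347.94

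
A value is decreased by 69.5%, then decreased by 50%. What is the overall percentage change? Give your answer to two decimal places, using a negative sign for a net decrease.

The combined multiplier is 0.305 × 0.5 = 0.1525.
That corresponds to a decrease of 84.75%.

-84.75%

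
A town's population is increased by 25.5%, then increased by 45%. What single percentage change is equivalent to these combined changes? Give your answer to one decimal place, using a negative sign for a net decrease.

82.0%

The combined multiplier is 1.255 × 1.45 = 1.81975.
That corresponds to an increase of 82.0%.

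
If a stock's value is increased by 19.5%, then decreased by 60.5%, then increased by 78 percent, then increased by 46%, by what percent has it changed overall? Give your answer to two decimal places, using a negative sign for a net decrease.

22.67%

A 19.5% increase multiplies by 1.195.
Then a 60.5% decrease: 1.195 × 0.395 = 0.472025.
Then a 78% increase: 0.472025 × 1.78 = 0.8402045.
Then a 46% increase: 0.8402045 × 1.46 = 1.22669857.
Overall factor 1.22669857, i.e. 22.67%.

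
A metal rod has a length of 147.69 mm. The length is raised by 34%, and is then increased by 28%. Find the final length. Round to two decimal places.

253.32 mm

After the 34% increase: 147.69 × 1.34 = 197.9046.
28% increase: 197.9046 × 1.28 = 253.317888 ≈ 253.32.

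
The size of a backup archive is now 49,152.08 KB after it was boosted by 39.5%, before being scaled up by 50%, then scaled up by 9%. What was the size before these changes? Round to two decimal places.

21,550.13 KB

The overall multiplier applied was 1.395 × 1.5 × 1.09 = 2.280825.
So the original size was 49,152.08 ÷ 2.280825 ≈ 21,550.13 KB.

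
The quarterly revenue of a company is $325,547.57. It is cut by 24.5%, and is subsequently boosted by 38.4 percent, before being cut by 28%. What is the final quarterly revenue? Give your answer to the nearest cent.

$244,923.24

Each change multiplies by a factor: 0.755 × 1.384 × 0.72 = 0.7523424.
$325,547.57 × 0.7523424 = $244923.240127968 ≈ $244,923.24.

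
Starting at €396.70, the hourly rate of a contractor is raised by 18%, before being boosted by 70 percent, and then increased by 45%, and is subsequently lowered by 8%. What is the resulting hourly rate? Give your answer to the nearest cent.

€1061.57

Apply the 18% increase: €396.70 × 1.18 = €468.106.
70% increase: €468.106 × 1.7 = €795.7802.
45% increase: €795.7802 × 1.45 = €1153.88129.
Apply the 8% decrease: €1153.88129 × 0.92 = €1061.5707868 ≈ €1061.57.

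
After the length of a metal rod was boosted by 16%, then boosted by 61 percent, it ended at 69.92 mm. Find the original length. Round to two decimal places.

Undoing the 61% increase: 69.92 ÷ 1.61 ≈ 43.428571.
Undoing the 16% increase: 43.428571 ÷ 1.16 ≈ 37.44 mm.

37.44 mm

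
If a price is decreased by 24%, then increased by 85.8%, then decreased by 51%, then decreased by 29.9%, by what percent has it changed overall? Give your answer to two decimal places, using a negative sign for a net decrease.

The combined multiplier is 0.76 × 1.858 × 0.49 × 0.701 = 0.4850353592.
That corresponds to a decrease of 51.50%.

-51.50%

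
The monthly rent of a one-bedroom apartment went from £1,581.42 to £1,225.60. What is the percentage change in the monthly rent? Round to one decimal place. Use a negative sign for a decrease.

Change: £1,225.60 − £1,581.42 = -£355.82.
Relative to the original: -£355.82 ÷ £1,581.42 ≈ -22.5%.

-22.5%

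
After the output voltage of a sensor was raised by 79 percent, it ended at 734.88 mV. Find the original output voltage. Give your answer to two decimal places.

The overall multiplier applied was 1.79.
So the original output voltage was 734.88 ÷ 1.79 ≈ 410.55 mV.

410.55 mV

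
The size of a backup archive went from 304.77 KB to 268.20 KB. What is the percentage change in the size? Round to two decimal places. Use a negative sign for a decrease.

-12.00%

Change: 268.20 − 304.77 = -36.57.
Relative to the original: -36.57 ÷ 304.77 ≈ -12.00%.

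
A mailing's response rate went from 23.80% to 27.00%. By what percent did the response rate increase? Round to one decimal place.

The change is 27.00 − 23.80 = 3.20 percentage points.
Relative to the original 23.80%, that is 3.20 ÷ 23.80 ≈ 13.4%.
So the response rate rose by 13.4%.

13.4%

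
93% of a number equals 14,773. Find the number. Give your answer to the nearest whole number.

14,773 ÷ 0.93 ≈ 15,885.

15,885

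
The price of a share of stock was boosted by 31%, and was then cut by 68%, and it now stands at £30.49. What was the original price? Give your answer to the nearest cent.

The overall multiplier applied was 1.31 × 0.32 = 0.4192.
So the original price was £30.49 ÷ 0.4192 ≈ £72.73.

£72.73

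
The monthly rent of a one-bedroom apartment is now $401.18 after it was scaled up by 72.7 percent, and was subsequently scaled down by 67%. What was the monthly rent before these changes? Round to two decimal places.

The overall multiplier applied was 1.727 × 0.33 = 0.56991.
So the original monthly rent was $401.18 ÷ 0.56991 ≈ $703.94.

$703.94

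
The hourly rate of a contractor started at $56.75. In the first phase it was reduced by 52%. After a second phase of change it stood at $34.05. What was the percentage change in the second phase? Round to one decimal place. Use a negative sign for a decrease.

25.0%

After the first phase: $56.75 × 0.48 = $27.24.
Second-phase multiplier: $34.05 ÷ $27.24 ≈ 1.25.
That is a change of 25.0%.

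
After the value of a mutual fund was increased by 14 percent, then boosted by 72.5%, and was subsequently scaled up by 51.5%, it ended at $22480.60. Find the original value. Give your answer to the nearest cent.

Undoing the 51.5% increase: $22480.60 ÷ 1.515 ≈ $14838.679868.
Undoing the 72.5% increase: $14838.679868 ÷ 1.725 ≈ $8602.133257.
Undoing the 14% increase: $8602.133257 ÷ 1.14 ≈ $7545.73.

$7545.73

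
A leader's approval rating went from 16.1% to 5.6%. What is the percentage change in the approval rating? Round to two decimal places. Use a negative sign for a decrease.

-65.22%

The change is 5.6 − 16.1 = -10.5 percentage points.
Relative to the original 16.1%, that is -10.5 ÷ 16.1 ≈ -65.22%.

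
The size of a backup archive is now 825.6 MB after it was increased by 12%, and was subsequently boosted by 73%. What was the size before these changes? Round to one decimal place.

426.1 MB

The overall multiplier applied was 1.12 × 1.73 = 1.9376.
So the original size was 825.6 ÷ 1.9376 ≈ 426.1 MB.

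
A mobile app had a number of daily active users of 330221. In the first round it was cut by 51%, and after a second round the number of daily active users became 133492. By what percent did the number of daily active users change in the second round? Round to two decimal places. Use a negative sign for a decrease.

After the first round: 330221 × 0.49 = 161808.29.
Second-round multiplier: 133492 ÷ 161808.29 ≈ 0.825001.
That is a change of -17.50%.

-17.50%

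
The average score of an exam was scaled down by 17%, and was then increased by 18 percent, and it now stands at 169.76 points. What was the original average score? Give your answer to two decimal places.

173.33 points

The overall multiplier applied was 0.83 × 1.18 = 0.9794.
So the original average score was 169.76 ÷ 0.9794 ≈ 173.33 points.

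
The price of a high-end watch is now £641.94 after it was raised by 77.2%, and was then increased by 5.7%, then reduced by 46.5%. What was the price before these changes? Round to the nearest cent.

Undoing the 46.5% decrease: £641.94 ÷ 0.535 ≈ £1199.88785.
Undoing the 5.7% increase: £1199.88785 ÷ 1.057 ≈ £1135.18245.
Undoing the 77.2% increase: £1135.18245 ÷ 1.772 ≈ £640.62.

£640.62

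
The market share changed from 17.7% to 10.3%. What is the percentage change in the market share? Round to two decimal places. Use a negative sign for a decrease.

The change is 10.3 − 17.7 = -7.4 percentage points.
Relative to the original 17.7%, that is -7.4 ÷ 17.7 ≈ -41.81%.

-41.81%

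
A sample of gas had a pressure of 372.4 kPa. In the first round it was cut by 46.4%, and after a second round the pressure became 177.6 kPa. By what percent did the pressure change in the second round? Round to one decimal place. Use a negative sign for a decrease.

After the first round: 372.4 × 0.536 = 199.6064.
Second-round multiplier: 177.6 ÷ 199.6064 ≈ 0.88975.
That is a change of -11.0%.

-11.0%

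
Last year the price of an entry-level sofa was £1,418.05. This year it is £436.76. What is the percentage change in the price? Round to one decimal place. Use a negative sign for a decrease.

-69.2%

Change: £436.76 − £1,418.05 = -£981.29.
Relative to the original: -£981.29 ÷ £1,418.05 ≈ -69.2%.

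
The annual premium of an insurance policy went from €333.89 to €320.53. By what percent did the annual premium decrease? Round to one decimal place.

Change: €320.53 − €333.89 = -€13.36.
Relative to the original: -€13.36 ÷ €333.89 ≈ -4.0%.
So the annual premium decreased by 4.0%.

4.0%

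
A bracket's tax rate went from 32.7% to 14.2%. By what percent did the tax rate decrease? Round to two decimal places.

56.57%

The change is 14.2 − 32.7 = -18.5 percentage points.
Relative to the original 32.7%, that is -18.5 ÷ 32.7 ≈ -56.57%.
So the tax rate fell by 56.57%.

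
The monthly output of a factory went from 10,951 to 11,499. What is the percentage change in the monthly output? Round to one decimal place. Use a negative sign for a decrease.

5.0%

Change: 11,499 − 10,951 = 548.
Relative to the original: 548 ÷ 10,951 ≈ 5.0%.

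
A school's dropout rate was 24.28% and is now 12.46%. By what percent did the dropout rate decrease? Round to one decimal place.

48.7%

The change is 12.46 − 24.28 = -11.82 percentage points.
Relative to the original 24.28%, that is -11.82 ÷ 24.28 ≈ -48.7%.
So the dropout rate fell by 48.7%.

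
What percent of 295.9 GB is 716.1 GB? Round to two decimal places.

242.01%

716.1 GB ÷ 295.9 GB ≈ 242.01%.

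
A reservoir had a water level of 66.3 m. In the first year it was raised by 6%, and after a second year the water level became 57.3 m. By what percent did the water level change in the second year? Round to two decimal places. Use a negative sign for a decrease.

After the first year: 66.3 × 1.06 = 70.278.
Second-year multiplier: 57.3 ÷ 70.278 ≈ 0.815333.
That is a change of -18.47%.

-18.47%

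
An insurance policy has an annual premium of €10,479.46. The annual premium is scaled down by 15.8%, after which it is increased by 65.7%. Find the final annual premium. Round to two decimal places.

€14,620.88

Each change multiplies by a factor: 0.842 × 1.657 = 1.395194.
€10,479.46 × 1.395194 = €14620.87971524 ≈ €14,620.88.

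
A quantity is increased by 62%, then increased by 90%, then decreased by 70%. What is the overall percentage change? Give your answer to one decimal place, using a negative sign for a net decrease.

-7.7%

The combined multiplier is 1.62 × 1.9 × 0.3 = 0.9234.
That corresponds to a decrease of 7.7%.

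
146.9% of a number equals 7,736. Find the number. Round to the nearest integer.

5,266

7,736 ÷ 1.469 ≈ 5,266.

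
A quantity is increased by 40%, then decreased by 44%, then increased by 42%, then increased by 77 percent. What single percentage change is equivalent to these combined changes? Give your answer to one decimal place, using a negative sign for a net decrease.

97.1%

The combined multiplier is 1.4 × 0.56 × 1.42 × 1.77 = 1.9705056.
That corresponds to an increase of 97.1%.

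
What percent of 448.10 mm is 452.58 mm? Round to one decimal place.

452.58 mm ÷ 448.10 mm ≈ 101.0%.

101.0%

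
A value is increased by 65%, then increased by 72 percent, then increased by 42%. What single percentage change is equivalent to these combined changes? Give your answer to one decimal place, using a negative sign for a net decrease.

The combined multiplier is 1.65 × 1.72 × 1.42 = 4.02996.
That corresponds to an increase of 303.0%.

303.0%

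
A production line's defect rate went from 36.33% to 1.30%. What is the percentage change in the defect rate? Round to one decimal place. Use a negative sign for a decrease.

The change is 1.30 − 36.33 = -35.03 percentage points.
Relative to the original 36.33%, that is -35.03 ÷ 36.33 ≈ -96.4%.

-96.4%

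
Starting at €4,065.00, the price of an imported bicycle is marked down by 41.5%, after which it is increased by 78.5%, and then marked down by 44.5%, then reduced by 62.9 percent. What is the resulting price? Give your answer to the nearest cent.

After the 41.5% decrease: €4,065.00 × 0.585 = €2378.025.
Apply the 78.5% increase: €2378.025 × 1.785 = €4244.774625.
44.5% decrease: €4244.774625 × 0.555 = €2355.849916875.
Apply the 62.9% decrease: €2355.849916875 × 0.371 = €874.020319160625 ≈ €874.02.

€874.02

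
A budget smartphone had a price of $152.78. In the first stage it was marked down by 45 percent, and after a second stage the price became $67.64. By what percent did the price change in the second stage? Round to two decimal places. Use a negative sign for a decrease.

After the first stage: $152.78 × 0.55 = $84.029.
Second-stage multiplier: $67.64 ÷ $84.029 ≈ 0.80496.
That is a change of -19.50%.

-19.50%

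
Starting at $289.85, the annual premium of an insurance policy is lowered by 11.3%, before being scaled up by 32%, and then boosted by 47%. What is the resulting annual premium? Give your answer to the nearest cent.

$498.87

Each change multiplies by a factor: 0.887 × 1.32 × 1.47 = 1.7211348.
$289.85 × 1.7211348 = $498.87092178 ≈ $498.87.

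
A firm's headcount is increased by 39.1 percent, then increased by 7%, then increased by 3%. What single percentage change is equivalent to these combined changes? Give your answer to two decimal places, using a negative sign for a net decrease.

A 39.1% increase multiplies by 1.391.
Then a 7% increase: 1.391 × 1.07 = 1.48837.
Then a 3% increase: 1.48837 × 1.03 = 1.5330211.
Overall factor 1.5330211, i.e. 53.30%.

53.30%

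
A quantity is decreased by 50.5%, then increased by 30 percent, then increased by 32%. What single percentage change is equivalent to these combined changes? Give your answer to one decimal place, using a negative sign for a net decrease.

The combined multiplier is 0.495 × 1.3 × 1.32 = 0.84942.
That corresponds to a decrease of 15.1%.

-15.1%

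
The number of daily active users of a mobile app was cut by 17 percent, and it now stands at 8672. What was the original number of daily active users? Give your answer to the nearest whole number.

The overall multiplier applied was 0.83.
So the original number of daily active users was 8672 ÷ 0.83 ≈ 10448.

10448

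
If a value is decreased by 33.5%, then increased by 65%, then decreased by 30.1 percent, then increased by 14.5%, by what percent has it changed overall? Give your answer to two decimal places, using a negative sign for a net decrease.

-12.18%

The combined multiplier is 0.665 × 1.65 × 0.699 × 1.145 = 0.87818952375.
That corresponds to a decrease of 12.18%.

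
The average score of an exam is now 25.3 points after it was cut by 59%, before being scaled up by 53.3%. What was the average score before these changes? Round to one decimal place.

The overall multiplier applied was 0.41 × 1.533 = 0.62853.
So the original average score was 25.3 ÷ 0.62853 ≈ 40.3 points.

40.3 points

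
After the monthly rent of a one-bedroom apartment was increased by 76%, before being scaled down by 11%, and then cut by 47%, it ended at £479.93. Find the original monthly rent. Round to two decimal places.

£578.10

The overall multiplier applied was 1.76 × 0.89 × 0.53 = 0.830192.
So the original monthly rent was £479.93 ÷ 0.830192 ≈ £578.10.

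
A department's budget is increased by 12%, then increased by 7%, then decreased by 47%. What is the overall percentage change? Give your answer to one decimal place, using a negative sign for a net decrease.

-36.5%

The combined multiplier is 1.12 × 1.07 × 0.53 = 0.635152.
That corresponds to a decrease of 36.5%.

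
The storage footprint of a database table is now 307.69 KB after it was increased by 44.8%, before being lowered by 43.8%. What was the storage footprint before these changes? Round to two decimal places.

378.10 KB

The overall multiplier applied was 1.448 × 0.562 = 0.813776.
So the original storage footprint was 307.69 ÷ 0.813776 ≈ 378.10 KB.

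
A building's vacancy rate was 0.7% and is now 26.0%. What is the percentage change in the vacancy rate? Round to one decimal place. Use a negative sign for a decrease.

The change is 26.0 − 0.7 = 25.3 percentage points.
Relative to the original 0.7%, that is 25.3 ÷ 0.7 ≈ 3614.3%.

3614.3%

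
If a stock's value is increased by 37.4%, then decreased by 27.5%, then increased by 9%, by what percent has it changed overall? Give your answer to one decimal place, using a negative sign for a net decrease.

8.6%

A 37.4% increase multiplies by 1.374.
Then a 27.5% decrease: 1.374 × 0.725 = 0.99615.
Then a 9% increase: 0.99615 × 1.09 = 1.0858035.
Overall factor 1.0858035, i.e. 8.6%.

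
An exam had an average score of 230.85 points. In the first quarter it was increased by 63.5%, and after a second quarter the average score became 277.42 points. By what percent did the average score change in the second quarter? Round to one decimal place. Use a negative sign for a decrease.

-26.5%

After the first quarter: 230.85 × 1.635 = 377.43975.
Second-quarter multiplier: 277.42 ÷ 377.43975 ≈ 0.735.
That is a change of -26.5%.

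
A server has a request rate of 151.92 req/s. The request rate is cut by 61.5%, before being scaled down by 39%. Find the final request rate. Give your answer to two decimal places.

61.5% decrease: 151.92 × 0.385 = 58.4892.
39% decrease: 58.4892 × 0.61 = 35.678412 ≈ 35.68.

35.68 req/s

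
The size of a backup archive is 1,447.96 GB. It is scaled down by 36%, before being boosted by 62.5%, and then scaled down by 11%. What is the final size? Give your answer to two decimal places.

Each change multiplies by a factor: 0.64 × 1.625 × 0.89 = 0.9256.
1,447.96 × 0.9256 = 1340.231776 ≈ 1,340.23.

1,340.23 GB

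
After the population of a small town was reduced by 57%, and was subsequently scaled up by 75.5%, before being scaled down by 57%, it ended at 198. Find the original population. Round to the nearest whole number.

Undoing the 57% decrease: 198 ÷ 0.43 ≈ 460.465116.
Undoing the 75.5% increase: 460.465116 ÷ 1.755 ≈ 262.373285.
Undoing the 57% decrease: 262.373285 ÷ 0.43 ≈ 610.

610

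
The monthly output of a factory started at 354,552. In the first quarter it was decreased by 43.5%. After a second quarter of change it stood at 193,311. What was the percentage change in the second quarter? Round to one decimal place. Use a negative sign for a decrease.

-3.5%

After the first quarter: 354,552 × 0.565 = 200321.88.
Second-quarter multiplier: 193,311 ÷ 200321.88 ≈ 0.965.
That is a change of -3.5%.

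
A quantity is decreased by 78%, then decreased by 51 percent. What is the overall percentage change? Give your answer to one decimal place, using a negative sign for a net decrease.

-89.2%

The combined multiplier is 0.22 × 0.49 = 0.1078.
That corresponds to a decrease of 89.2%.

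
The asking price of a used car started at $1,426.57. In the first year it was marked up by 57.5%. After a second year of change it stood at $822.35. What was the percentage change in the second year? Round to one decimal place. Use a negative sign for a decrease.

-63.4%

After the first year: $1,426.57 × 1.575 = $2246.84775.
Second-year multiplier: $822.35 ÷ $2246.84775 ≈ 0.366.
That is a change of -63.4%.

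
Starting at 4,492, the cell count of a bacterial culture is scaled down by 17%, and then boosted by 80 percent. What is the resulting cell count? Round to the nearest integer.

6,711

Apply the 17% decrease: 4,492 × 0.83 = 3728.36.
After the 80% increase: 3728.36 × 1.8 = 6711.048 ≈ 6,711.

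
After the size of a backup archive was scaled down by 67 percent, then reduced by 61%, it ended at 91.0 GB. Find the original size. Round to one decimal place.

The overall multiplier applied was 0.33 × 0.39 = 0.1287.
So the original size was 91.0 ÷ 0.1287 ≈ 707.1 GB.

707.1 GB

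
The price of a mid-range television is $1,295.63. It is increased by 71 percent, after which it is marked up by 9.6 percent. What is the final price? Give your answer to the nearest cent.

$2,428.22

Each change multiplies by a factor: 1.71 × 1.096 = 1.87416.
$1,295.63 × 1.87416 = $2428.2179208 ≈ $2,428.22.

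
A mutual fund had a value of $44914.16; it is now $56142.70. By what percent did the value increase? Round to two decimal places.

25.00%

Change: $56142.70 − $44914.16 = $11228.54.
Relative to the original: $11228.54 ÷ $44914.16 = 25.00%.
So the value increased by 25.00%.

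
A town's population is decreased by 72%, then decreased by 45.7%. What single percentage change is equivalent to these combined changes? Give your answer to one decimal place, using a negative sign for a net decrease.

-84.8%

The combined multiplier is 0.28 × 0.543 = 0.15204.
That corresponds to a decrease of 84.8%.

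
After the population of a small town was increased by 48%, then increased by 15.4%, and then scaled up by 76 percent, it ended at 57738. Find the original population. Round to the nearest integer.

The overall multiplier applied was 1.48 × 1.154 × 1.76 = 3.0059392.
So the original population was 57738 ÷ 3.0059392 ≈ 19208.

19208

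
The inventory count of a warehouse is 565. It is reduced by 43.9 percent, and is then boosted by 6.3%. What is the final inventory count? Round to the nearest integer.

337

After the 43.9% decrease: 565 × 0.561 = 316.965.
After the 6.3% increase: 316.965 × 1.063 = 336.933795 ≈ 337.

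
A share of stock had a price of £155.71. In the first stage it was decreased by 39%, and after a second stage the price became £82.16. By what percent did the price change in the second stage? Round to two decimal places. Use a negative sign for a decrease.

-13.50%

After the first stage: £155.71 × 0.61 = £94.9831.
Second-stage multiplier: £82.16 ÷ £94.9831 ≈ 0.864996.
That is a change of -13.50%.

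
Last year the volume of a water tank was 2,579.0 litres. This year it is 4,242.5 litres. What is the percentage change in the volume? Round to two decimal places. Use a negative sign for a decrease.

Change: 4,242.5 − 2,579.0 = 1,663.5.
Relative to the original: 1,663.5 ÷ 2,579.0 ≈ 64.50%.

64.50%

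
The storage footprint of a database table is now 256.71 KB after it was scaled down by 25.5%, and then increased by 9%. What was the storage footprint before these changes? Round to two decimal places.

The overall multiplier applied was 0.745 × 1.09 = 0.81205.
So the original storage footprint was 256.71 ÷ 0.81205 ≈ 316.13 KB.

316.13 KB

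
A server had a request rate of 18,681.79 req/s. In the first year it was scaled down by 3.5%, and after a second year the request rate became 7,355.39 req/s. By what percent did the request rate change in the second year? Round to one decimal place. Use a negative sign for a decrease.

-59.2%

After the first year: 18,681.79 × 0.965 = 18027.92735.
Second-year multiplier: 7,355.39 ÷ 18027.92735 ≈ 0.408.
That is a change of -59.2%.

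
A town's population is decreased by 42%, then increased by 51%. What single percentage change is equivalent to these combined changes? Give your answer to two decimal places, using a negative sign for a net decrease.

-12.42%

The combined multiplier is 0.58 × 1.51 = 0.8758.
That corresponds to a decrease of 12.42%.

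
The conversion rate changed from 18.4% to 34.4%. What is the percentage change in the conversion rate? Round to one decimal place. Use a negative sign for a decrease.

87.0%

The change is 34.4 − 18.4 = 16.0 percentage points.
Relative to the original 18.4%, that is 16.0 ÷ 18.4 ≈ 87.0%.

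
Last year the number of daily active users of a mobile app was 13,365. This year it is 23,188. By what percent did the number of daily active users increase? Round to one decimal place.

Change: 23,188 − 13,365 = 9,823.
Relative to the original: 9,823 ÷ 13,365 ≈ 73.5%.
So the number of daily active users increased by 73.5%.

73.5%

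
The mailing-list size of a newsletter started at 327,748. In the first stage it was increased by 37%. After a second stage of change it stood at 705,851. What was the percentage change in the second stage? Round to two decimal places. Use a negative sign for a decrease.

After the first stage: 327,748 × 1.37 = 449014.76.
Second-stage multiplier: 705,851 ÷ 449014.76 ≈ 1.572.
That is a change of 57.20%.

57.20%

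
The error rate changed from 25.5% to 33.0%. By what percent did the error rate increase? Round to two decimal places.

29.41%

The change is 33.0 − 25.5 = 7.5 percentage points.
Relative to the original 25.5%, that is 7.5 ÷ 25.5 ≈ 29.41%.
So the error rate rose by 29.41%.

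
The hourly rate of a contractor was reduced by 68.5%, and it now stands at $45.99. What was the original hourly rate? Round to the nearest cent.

$146.00

The overall multiplier applied was 0.315.
So the original hourly rate was $45.99 ÷ 0.315 = $146.00.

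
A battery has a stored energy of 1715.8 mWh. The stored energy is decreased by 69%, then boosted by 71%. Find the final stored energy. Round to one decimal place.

Each change multiplies by a factor: 0.31 × 1.71 = 0.5301.
1715.8 × 0.5301 = 909.54558 ≈ 909.5.

909.5 mWh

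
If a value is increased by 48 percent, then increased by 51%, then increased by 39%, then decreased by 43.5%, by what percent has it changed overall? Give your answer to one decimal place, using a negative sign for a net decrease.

75.5%

A 48% increase multiplies by 1.48.
Then a 51% increase: 1.48 × 1.51 = 2.2348.
Then a 39% increase: 2.2348 × 1.39 = 3.106372.
Then a 43.5% decrease: 3.106372 × 0.565 = 1.75510018.
Overall factor 1.75510018, i.e. 75.5%.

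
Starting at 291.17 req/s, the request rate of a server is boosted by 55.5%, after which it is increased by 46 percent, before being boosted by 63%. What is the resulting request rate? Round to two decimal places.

1077.50 req/s

Each change multiplies by a factor: 1.555 × 1.46 × 1.63 = 3.700589.
291.17 × 3.700589 = 1077.50049913 ≈ 1077.50.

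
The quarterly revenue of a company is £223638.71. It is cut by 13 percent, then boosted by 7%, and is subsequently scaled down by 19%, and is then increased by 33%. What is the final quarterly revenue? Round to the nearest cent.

13% decrease: £223638.71 × 0.87 = £194565.6777.
After the 7% increase: £194565.6777 × 1.07 = £208185.275139.
19% decrease: £208185.275139 × 0.81 = £168630.07286259.
After the 33% increase: £168630.07286259 × 1.33 = £224277.9969072447 ≈ £224278.00.

£224278.00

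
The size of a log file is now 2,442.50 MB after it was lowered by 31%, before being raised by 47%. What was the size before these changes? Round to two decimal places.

2,408.06 MB

Undoing the 47% increase: 2,442.50 ÷ 1.47 ≈ 1661.564626.
Undoing the 31% decrease: 1661.564626 ÷ 0.69 ≈ 2,408.06 MB.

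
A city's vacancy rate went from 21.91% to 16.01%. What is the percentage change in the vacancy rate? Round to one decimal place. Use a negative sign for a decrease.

-26.9%

The change is 16.01 − 21.91 = -5.90 percentage points.
Relative to the original 21.91%, that is -5.90 ÷ 21.91 ≈ -26.9%.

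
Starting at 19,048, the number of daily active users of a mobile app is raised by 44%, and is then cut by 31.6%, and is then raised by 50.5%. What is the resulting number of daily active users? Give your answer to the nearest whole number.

28,236

44% increase: 19,048 × 1.44 = 27429.12.
31.6% decrease: 27429.12 × 0.684 = 18761.51808.
Apply the 50.5% increase: 18761.51808 × 1.505 = 28236.0847104 ≈ 28,236.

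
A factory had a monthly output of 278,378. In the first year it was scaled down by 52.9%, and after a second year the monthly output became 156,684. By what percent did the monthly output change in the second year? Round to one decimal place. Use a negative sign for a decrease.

19.5%

After the first year: 278,378 × 0.471 = 131116.038.
Second-year multiplier: 156,684 ÷ 131116.038 ≈ 1.195.
That is a change of 19.5%.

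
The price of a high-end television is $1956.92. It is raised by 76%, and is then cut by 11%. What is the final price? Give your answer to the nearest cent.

$3065.32

Each change multiplies by a factor: 1.76 × 0.89 = 1.5664.
$1956.92 × 1.5664 = $3065.319488 ≈ $3065.32.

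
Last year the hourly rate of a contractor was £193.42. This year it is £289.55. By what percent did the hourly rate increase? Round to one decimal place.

Change: £289.55 − £193.42 = £96.13.
Relative to the original: £96.13 ÷ £193.42 ≈ 49.7%.
So the hourly rate increased by 49.7%.

49.7%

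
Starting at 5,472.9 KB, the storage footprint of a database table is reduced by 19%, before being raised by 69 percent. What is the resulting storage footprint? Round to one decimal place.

7,491.9 KB

After the 19% decrease: 5,472.9 × 0.81 = 4433.049.
69% increase: 4433.049 × 1.69 = 7491.85281 ≈ 7,491.9.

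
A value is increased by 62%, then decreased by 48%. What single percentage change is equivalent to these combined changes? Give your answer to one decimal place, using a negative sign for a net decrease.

The combined multiplier is 1.62 × 0.52 = 0.8424.
That corresponds to a decrease of 15.8%.

-15.8%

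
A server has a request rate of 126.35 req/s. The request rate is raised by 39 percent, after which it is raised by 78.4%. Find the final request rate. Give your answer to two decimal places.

313.32 req/s

After the 39% increase: 126.35 × 1.39 = 175.6265.
78.4% increase: 175.6265 × 1.784 = 313.317676 ≈ 313.32.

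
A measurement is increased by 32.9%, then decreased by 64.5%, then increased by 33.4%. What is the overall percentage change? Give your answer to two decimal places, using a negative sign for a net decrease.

A 32.9% increase multiplies by 1.329.
Then a 64.5% decrease: 1.329 × 0.355 = 0.471795.
Then a 33.4% increase: 0.471795 × 1.334 = 0.62937453.
Overall factor 0.62937453, i.e. -37.06%.

-37.06%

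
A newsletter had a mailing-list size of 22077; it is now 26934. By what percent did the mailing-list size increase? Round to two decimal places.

22.00%

Change: 26934 − 22077 = 4857.
Relative to the original: 4857 ÷ 22077 ≈ 22.00%.
So the mailing-list size increased by 22.00%.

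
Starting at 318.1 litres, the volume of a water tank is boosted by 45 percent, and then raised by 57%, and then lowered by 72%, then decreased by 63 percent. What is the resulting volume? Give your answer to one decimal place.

Apply the 45% increase: 318.1 × 1.45 = 461.245.
57% increase: 461.245 × 1.57 = 724.15465.
72% decrease: 724.15465 × 0.28 = 202.763302.
After the 63% decrease: 202.763302 × 0.37 = 75.02242174 ≈ 75.0.

75.0 litres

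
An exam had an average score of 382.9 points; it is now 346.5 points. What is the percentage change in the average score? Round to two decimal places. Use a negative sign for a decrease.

-9.51%

Change: 346.5 − 382.9 = -36.4.
Relative to the original: -36.4 ÷ 382.9 ≈ -9.51%.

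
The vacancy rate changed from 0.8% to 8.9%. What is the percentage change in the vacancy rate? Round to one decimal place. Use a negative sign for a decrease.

1012.5%

The change is 8.9 − 0.8 = 8.1 percentage points.
Relative to the original 0.8%, that is 8.1 ÷ 0.8 = 1012.5%.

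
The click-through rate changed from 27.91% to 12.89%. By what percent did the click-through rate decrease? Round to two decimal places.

The change is 12.89 − 27.91 = -15.02 percentage points.
Relative to the original 27.91%, that is -15.02 ÷ 27.91 ≈ -53.82%.
So the click-through rate fell by 53.82%.

53.82%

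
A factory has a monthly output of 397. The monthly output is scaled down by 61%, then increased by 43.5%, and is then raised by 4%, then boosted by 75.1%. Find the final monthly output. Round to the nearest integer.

After the 61% decrease: 397 × 0.39 = 154.83.
43.5% increase: 154.83 × 1.435 = 222.18105.
After the 4% increase: 222.18105 × 1.04 = 231.068292.
Apply the 75.1% increase: 231.068292 × 1.751 = 404.600579292 ≈ 405.

405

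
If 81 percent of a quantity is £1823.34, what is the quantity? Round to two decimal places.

£2251.04

£1823.34 ÷ 0.81 ≈ £2251.04.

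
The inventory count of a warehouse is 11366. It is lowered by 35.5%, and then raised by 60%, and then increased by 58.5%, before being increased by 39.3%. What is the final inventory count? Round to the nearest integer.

25898

Each change multiplies by a factor: 0.645 × 1.6 × 1.585 × 1.393 = 2.27855796.
11366 × 2.27855796 = 25898.08977336 ≈ 25898.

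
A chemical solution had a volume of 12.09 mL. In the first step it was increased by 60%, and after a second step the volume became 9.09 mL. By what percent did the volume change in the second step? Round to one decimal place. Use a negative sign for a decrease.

After the first step: 12.09 × 1.6 = 19.344.
Second-step multiplier: 9.09 ÷ 19.344 ≈ 0.46991.
That is a change of -53.0%.

-53.0%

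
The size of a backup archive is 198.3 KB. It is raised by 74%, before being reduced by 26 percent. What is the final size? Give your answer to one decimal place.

74% increase: 198.3 × 1.74 = 345.042.
26% decrease: 345.042 × 0.74 = 255.33108 ≈ 255.3.

255.3 KB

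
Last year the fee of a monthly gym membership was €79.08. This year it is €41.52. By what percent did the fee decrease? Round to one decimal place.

47.5%

Change: €41.52 − €79.08 = -€37.56.
Relative to the original: -€37.56 ÷ €79.08 ≈ -47.5%.
So the fee decreased by 47.5%.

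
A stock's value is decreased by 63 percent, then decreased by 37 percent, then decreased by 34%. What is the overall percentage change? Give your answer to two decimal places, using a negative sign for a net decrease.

-84.62%

A 63% decrease multiplies by 0.37.
Then a 37% decrease: 0.37 × 0.63 = 0.2331.
Then a 34% decrease: 0.2331 × 0.66 = 0.153846.
Overall factor 0.153846, i.e. -84.62%.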